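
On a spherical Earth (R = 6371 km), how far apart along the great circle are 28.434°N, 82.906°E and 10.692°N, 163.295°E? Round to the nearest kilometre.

Δλ = 163.295 − 82.906 = 80.389°.
Δφ = 10.692 − 28.434 = -17.742°.
a = sin²(Δφ/2) + cos φ₁ · cos φ₂ · sin²(Δλ/2) = 0.383696.
c = 2·atan2(√a, √(1−a)) = 1.33604 rad → d = 6371·c ≈ 8511.90 km.

8512 km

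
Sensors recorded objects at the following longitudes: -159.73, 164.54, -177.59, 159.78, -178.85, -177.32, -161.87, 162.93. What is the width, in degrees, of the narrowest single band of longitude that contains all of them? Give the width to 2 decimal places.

40.49°

Sort the longitudes: -178.85°, -177.59°, -177.32°, -161.87°, -159.73°, +159.78°, +162.93°, +164.54°.
Eastward gaps between consecutive values (wrapping around): 1.26°, 0.27°, 15.45°, 2.14°, 319.51°, 3.15°, 1.61°, 16.61°.
Largest gap = 319.51° ⇒ minimal covering band is its complement: 360° − 319.51° = 40.49°.
Band runs from +159.78° eastward to -159.73°, crossing the antimeridian.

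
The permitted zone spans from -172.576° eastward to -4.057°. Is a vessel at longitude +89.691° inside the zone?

No

Band width going east from -172.576° to -4.057°: ((-4.057 − -172.576) mod 360) = 168.519°.
Offset of +89.691° east of the west edge: ((89.691 − -172.576) mod 360) = 262.267°.
262.267° > 168.519° ⇒ outside.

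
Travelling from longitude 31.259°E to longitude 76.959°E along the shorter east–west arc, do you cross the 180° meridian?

No

Signed shortest Δλ = ((76.959 − 31.259 + 180) mod 360) − 180 = 45.7°.
Going east by 45.7° from +31.259° reaches +76.959° without touching 180°.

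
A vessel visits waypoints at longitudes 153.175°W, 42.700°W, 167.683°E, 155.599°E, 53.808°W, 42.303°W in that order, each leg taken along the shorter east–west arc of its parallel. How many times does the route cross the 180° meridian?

2

Leg 1: -153.175° → -42.700°, shortest Δλ = 110.475° (east) — does not cross 180°.
Leg 2: -42.700° → +167.683°, shortest Δλ = -149.617° (west) — crosses 180°.
Leg 3: +167.683° → +155.599°, shortest Δλ = -12.084° (west) — does not cross 180°.
Leg 4: +155.599° → -53.808°, shortest Δλ = 150.593° (east) — crosses 180°.
Leg 5: -53.808° → -42.303°, shortest Δλ = 11.505° (east) — does not cross 180°.
Total crossings: 2.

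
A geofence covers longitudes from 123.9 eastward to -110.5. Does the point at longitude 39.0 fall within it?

Band width going east from +123.9° to -110.5°: ((-110.5 − 123.9) mod 360) = 125.6°.
Offset of +39.0° east of the west edge: ((39.0 − 123.9) mod 360) = 275.1°.
275.1° > 125.6° ⇒ outside.

No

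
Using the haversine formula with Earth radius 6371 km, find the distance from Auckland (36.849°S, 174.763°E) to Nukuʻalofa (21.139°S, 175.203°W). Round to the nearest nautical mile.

1079 nmi

Δλ = -175.203 − 174.763 = -349.966°; wrapped into (−180°, 180°]: 10.034°.
Δφ = -21.139 − -36.849 = 15.710°.
a = sin²(Δφ/2) + cos φ₁ · cos φ₂ · sin²(Δλ/2) = 0.024386.
c = 2·atan2(√a, √(1−a)) = 0.31360 rad → d = 6371·c ≈ 1997.96 km ≈ 1078.81 nmi.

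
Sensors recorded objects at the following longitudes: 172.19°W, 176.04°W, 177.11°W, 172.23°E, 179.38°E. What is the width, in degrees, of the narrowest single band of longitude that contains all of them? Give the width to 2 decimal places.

15.58°

Sort the longitudes: -177.11°, -176.04°, -172.19°, +172.23°, +179.38°.
Eastward gaps between consecutive values (wrapping around): 1.07°, 3.85°, 344.42°, 7.15°, 3.51°.
Largest gap = 344.42° ⇒ minimal covering band is its complement: 360° − 344.42° = 15.58°.
Band runs from +172.23° eastward to -172.19°, crossing the antimeridian.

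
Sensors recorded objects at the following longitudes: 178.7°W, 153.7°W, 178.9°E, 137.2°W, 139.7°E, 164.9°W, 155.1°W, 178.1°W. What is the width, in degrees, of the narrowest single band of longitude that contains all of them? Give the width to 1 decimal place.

Sort the longitudes: -178.7°, -178.1°, -164.9°, -155.1°, -153.7°, -137.2°, +139.7°, +178.9°.
Eastward gaps between consecutive values (wrapping around): 0.6°, 13.2°, 9.8°, 1.4°, 16.5°, 276.9°, 39.2°, 2.4°.
Largest gap = 276.9° ⇒ minimal covering band is its complement: 360° − 276.9° = 83.1°.
Band runs from +139.7° eastward to -137.2°, crossing the antimeridian.

83.1°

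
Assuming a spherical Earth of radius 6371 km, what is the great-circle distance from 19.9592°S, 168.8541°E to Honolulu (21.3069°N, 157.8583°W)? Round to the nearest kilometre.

Δλ = -157.8583 − 168.8541 = -326.7124°; wrapped into (−180°, 180°]: 33.2876°.
Δφ = 21.3069 − -19.9592 = 41.2661°.
a = sin²(Δφ/2) + cos φ₁ · cos φ₂ · sin²(Δλ/2) = 0.196012.
c = 2·atan2(√a, √(1−a)) = 0.91729 rad → d = 6371·c ≈ 5844.03 km.

5844 km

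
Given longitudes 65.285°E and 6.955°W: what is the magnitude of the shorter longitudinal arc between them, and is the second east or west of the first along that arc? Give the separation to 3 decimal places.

72.240° west

Raw difference: -6.955 − 65.285 = -72.24°.
Normalise into (−180°, 180°]: -72.24° stays -72.24°.
Negative ⇒ the second point lies to the west; separation 72.240°.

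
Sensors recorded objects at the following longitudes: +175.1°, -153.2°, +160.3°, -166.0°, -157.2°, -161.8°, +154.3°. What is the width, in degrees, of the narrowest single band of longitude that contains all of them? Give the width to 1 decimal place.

52.5°

Sort the longitudes: -166.0°, -161.8°, -157.2°, -153.2°, +154.3°, +160.3°, +175.1°.
Eastward gaps between consecutive values (wrapping around): 4.2°, 4.6°, 4.0°, 307.5°, 6.0°, 14.8°, 18.9°.
Largest gap = 307.5° ⇒ minimal covering band is its complement: 360° − 307.5° = 52.5°.
Band runs from +154.3° eastward to -153.2°, crossing the antimeridian.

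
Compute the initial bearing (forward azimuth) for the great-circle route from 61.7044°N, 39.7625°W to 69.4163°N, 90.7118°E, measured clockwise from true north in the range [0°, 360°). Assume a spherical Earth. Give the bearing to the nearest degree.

23°

Δλ = 90.7118 − -39.7625 = 130.4743°.
θ = atan2( sin Δλ · cos φ₂ , cos φ₁ · sin φ₂ − sin φ₁ · cos φ₂ · cos Δλ )
  = atan2(0.26744, 0.64470) = 22.530° → normalised to [0°, 360°): 22.530°.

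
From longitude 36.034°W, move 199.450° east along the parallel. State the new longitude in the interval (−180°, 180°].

Start at -36.034°; shift +199.450° → +163.416°.
+163.416° already lies in (−180°, 180°].

163.416°E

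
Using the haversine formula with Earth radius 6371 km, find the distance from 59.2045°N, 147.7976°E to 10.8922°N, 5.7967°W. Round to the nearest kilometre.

11869 km

Δλ = -5.7967 − 147.7976 = -153.5943°.
Δφ = 10.8922 − 59.2045 = -48.3123°.
a = sin²(Δφ/2) + cos φ₁ · cos φ₂ · sin²(Δλ/2) = 0.643990.
c = 2·atan2(√a, √(1−a)) = 1.86291 rad → d = 6371·c ≈ 11868.62 km.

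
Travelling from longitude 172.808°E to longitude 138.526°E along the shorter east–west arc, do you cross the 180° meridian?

Signed shortest Δλ = ((138.526 − 172.808 + 180) mod 360) − 180 = -34.282°.
Going west by 34.282° from +172.808° reaches +138.526° without touching 180°.

No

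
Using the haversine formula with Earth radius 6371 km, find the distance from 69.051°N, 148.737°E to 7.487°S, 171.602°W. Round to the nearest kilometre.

Δλ = -171.602 − 148.737 = -320.339°; wrapped into (−180°, 180°]: 39.661°.
Δφ = -7.487 − 69.051 = -76.538°.
a = sin²(Δφ/2) + cos φ₁ · cos φ₂ · sin²(Δλ/2) = 0.424395.
c = 2·atan2(√a, √(1−a)) = 1.41900 rad → d = 6371·c ≈ 9040.48 km.

9040 km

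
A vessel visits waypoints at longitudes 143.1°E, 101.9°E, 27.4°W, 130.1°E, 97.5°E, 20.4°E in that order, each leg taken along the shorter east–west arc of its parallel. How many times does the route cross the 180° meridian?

Leg 1: +143.1° → +101.9°, shortest Δλ = -41.2° (west) — does not cross 180°.
Leg 2: +101.9° → -27.4°, shortest Δλ = -129.3° (west) — does not cross 180°.
Leg 3: -27.4° → +130.1°, shortest Δλ = 157.5° (east) — does not cross 180°.
Leg 4: +130.1° → +97.5°, shortest Δλ = -32.6° (west) — does not cross 180°.
Leg 5: +97.5° → +20.4°, shortest Δλ = -77.1° (west) — does not cross 180°.
Total crossings: 0.

0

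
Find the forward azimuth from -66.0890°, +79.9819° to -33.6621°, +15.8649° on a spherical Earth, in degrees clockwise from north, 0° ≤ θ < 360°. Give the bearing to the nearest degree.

278°

Δλ = 15.8649 − 79.9819 = -64.1170°.
θ = atan2( sin Δλ · cos φ₂ , cos φ₁ · sin φ₂ − sin φ₁ · cos φ₂ · cos Δλ )
  = atan2(-0.74883, 0.10749) = -81.831° → normalised to [0°, 360°): 278.169°.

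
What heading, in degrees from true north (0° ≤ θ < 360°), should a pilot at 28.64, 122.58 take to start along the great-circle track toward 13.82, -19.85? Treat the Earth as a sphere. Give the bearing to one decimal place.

Δλ = -19.85 − 122.58 = -142.43°.
θ = atan2( sin Δλ · cos φ₂ , cos φ₁ · sin φ₂ − sin φ₁ · cos φ₂ · cos Δλ )
  = atan2(-0.59208, 0.57855) = -45.662° → normalised to [0°, 360°): 314.338°.

314.3°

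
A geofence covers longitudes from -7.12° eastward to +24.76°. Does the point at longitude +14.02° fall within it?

Band width going east from -7.12° to +24.76°: ((24.76 − -7.12) mod 360) = 31.88°.
Offset of +14.02° east of the west edge: ((14.02 − -7.12) mod 360) = 21.14°.
21.14° ≤ 31.88° ⇒ inside.

Yes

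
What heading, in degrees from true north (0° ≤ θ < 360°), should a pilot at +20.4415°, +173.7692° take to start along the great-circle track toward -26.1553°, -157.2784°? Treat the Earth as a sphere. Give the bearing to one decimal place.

147.7°

Δλ = -157.2784 − 173.7692 = -331.0476°; wrapped into (−180°, 180°]: 28.9524°.
θ = atan2( sin Δλ · cos φ₂ , cos φ₁ · sin φ₂ − sin φ₁ · cos φ₂ · cos Δλ )
  = atan2(0.43451, -0.68736) = 147.701° → normalised to [0°, 360°): 147.701°.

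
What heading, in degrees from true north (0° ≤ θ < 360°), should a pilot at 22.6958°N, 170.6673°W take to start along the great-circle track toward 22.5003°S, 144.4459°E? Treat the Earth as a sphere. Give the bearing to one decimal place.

227.1°

Δλ = 144.4459 − -170.6673 = 315.1132°; wrapped into (−180°, 180°]: -44.8868°.
θ = atan2( sin Δλ · cos φ₂ , cos φ₁ · sin φ₂ − sin φ₁ · cos φ₂ · cos Δλ )
  = atan2(-0.65199, -0.60561) = -132.888° → normalised to [0°, 360°): 227.112°.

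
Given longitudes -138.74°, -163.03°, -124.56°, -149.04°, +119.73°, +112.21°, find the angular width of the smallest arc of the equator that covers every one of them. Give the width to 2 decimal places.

123.23°

Sort the longitudes: -163.03°, -149.04°, -138.74°, -124.56°, +112.21°, +119.73°.
Eastward gaps between consecutive values (wrapping around): 13.99°, 10.30°, 14.18°, 236.77°, 7.52°, 77.24°.
Largest gap = 236.77° ⇒ minimal covering band is its complement: 360° − 236.77° = 123.23°.
Band runs from +112.21° eastward to -124.56°, crossing the antimeridian.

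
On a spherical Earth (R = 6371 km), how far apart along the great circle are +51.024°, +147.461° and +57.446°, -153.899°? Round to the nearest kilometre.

Δλ = -153.899 − 147.461 = -301.360°; wrapped into (−180°, 180°]: 58.640°.
Δφ = 57.446 − 51.024 = 6.422°.
a = sin²(Δφ/2) + cos φ₁ · cos φ₂ · sin²(Δλ/2) = 0.084298.
c = 2·atan2(√a, √(1−a)) = 0.58916 rad → d = 6371·c ≈ 3753.57 km.

3754 km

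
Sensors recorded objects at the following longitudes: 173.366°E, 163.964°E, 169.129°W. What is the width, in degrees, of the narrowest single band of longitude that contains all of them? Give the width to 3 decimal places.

Sort the longitudes: -169.129°, +163.964°, +173.366°.
Eastward gaps between consecutive values (wrapping around): 333.093°, 9.402°, 17.505°.
Largest gap = 333.093° ⇒ minimal covering band is its complement: 360° − 333.093° = 26.907°.
Band runs from +163.964° eastward to -169.129°, crossing the antimeridian.

26.907°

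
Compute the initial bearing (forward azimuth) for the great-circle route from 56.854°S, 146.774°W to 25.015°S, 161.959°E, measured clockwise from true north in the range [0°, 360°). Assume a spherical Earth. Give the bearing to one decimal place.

Δλ = 161.959 − -146.774 = 308.733°; wrapped into (−180°, 180°]: -51.267°.
θ = atan2( sin Δλ · cos φ₂ , cos φ₁ · sin φ₂ − sin φ₁ · cos φ₂ · cos Δλ )
  = atan2(-0.70690, 0.24353) = -70.991° → normalised to [0°, 360°): 289.009°.

289.0°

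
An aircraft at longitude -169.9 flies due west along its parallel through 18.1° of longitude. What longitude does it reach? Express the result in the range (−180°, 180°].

Start at -169.9°; shift −18.1° → -188.0°.
-188.0° lies outside (−180°, 180°]; add 360° → +172.0°.

+172.0°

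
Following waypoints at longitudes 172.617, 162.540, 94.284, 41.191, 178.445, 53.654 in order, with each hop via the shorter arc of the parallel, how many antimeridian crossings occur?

Leg 1: +172.617° → +162.540°, shortest Δλ = -10.077° (west) — does not cross 180°.
Leg 2: +162.540° → +94.284°, shortest Δλ = -68.256° (west) — does not cross 180°.
Leg 3: +94.284° → +41.191°, shortest Δλ = -53.093° (west) — does not cross 180°.
Leg 4: +41.191° → +178.445°, shortest Δλ = 137.254° (east) — does not cross 180°.
Leg 5: +178.445° → +53.654°, shortest Δλ = -124.791° (west) — does not cross 180°.
Total crossings: 0.

0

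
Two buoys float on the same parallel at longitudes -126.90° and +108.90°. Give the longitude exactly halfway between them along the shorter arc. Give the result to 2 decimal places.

Signed shortest Δλ from -126.90° to +108.90° is -124.20°.
Midpoint longitude = -126.90° + (-124.20°)/2 = -126.90° − 62.10° = -189.00°.
Normalise into (−180°, 180°]: +171.00°.
(The naïve average (-126.90 + +108.90)/2 = -9.0° is on the wrong side of the globe.)

+171.00°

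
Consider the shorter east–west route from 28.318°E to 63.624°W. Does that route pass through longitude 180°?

Signed shortest Δλ = ((-63.624 − 28.318 + 180) mod 360) − 180 = -91.942°.
Going west by 91.942° from +28.318° reaches -63.624° without touching 180°.

No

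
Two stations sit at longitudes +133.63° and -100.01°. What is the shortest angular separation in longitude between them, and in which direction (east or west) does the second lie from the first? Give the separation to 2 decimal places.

126.36° east

Raw difference: -100.01 − 133.63 = -233.64°.
Normalise into (−180°, 180°]: -233.64° + 360° = 126.36°.
Positive ⇒ the second point lies to the east; separation 126.36°.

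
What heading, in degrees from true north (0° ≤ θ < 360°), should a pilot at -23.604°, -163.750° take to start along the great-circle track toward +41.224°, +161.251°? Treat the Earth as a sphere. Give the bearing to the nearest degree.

333°

Δλ = 161.251 − -163.750 = 325.001°; wrapped into (−180°, 180°]: -34.999°.
θ = atan2( sin Δλ · cos φ₂ , cos φ₁ · sin φ₂ − sin φ₁ · cos φ₂ · cos Δλ )
  = atan2(-0.43140, 0.85057) = -26.893° → normalised to [0°, 360°): 333.107°.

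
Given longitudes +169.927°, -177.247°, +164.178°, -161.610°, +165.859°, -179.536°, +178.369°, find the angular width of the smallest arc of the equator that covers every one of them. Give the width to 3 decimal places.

34.212°

Sort the longitudes: -179.536°, -177.247°, -161.610°, +164.178°, +165.859°, +169.927°, +178.369°.
Eastward gaps between consecutive values (wrapping around): 2.289°, 15.637°, 325.788°, 1.681°, 4.068°, 8.442°, 2.095°.
Largest gap = 325.788° ⇒ minimal covering band is its complement: 360° − 325.788° = 34.212°.
Band runs from +164.178° eastward to -161.610°, crossing the antimeridian.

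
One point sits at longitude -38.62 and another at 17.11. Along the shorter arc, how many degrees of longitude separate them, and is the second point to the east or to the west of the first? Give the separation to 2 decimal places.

55.73° east

Raw difference: 17.11 − -38.62 = 55.73°.
Normalise into (−180°, 180°]: 55.73° stays 55.73°.
Positive ⇒ the second point lies to the east; separation 55.73°.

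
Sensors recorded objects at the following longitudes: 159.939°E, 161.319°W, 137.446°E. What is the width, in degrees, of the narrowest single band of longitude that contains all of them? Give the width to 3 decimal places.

Sort the longitudes: -161.319°, +137.446°, +159.939°.
Eastward gaps between consecutive values (wrapping around): 298.765°, 22.493°, 38.742°.
Largest gap = 298.765° ⇒ minimal covering band is its complement: 360° − 298.765° = 61.235°.
Band runs from +137.446° eastward to -161.319°, crossing the antimeridian.

61.235°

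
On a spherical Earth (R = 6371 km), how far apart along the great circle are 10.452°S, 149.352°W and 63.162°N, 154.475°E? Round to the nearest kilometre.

Δλ = 154.475 − -149.352 = 303.827°; wrapped into (−180°, 180°]: -56.173°.
Δφ = 63.162 − -10.452 = 73.614°.
a = sin²(Δφ/2) + cos φ₁ · cos φ₂ · sin²(Δλ/2) = 0.457357.
c = 2·atan2(√a, √(1−a)) = 1.48541 rad → d = 6371·c ≈ 9463.53 km.

9464 km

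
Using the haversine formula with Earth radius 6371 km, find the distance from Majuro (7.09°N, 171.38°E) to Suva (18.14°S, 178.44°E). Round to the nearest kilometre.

2910 km

Δλ = 178.44 − 171.38 = 7.06°.
Δφ = -18.14 − 7.09 = -25.23°.
a = sin²(Δφ/2) + cos φ₁ · cos φ₂ · sin²(Δλ/2) = 0.051273.
c = 2·atan2(√a, √(1−a)) = 0.45683 rad → d = 6371·c ≈ 2910.48 km.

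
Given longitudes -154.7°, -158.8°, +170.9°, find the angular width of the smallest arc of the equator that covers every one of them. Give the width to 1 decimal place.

34.4°

Sort the longitudes: -158.8°, -154.7°, +170.9°.
Eastward gaps between consecutive values (wrapping around): 4.1°, 325.6°, 30.3°.
Largest gap = 325.6° ⇒ minimal covering band is its complement: 360° − 325.6° = 34.4°.
Band runs from +170.9° eastward to -154.7°, crossing the antimeridian.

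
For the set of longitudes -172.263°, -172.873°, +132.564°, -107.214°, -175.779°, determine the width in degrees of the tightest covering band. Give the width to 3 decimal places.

120.222°

Sort the longitudes: -175.779°, -172.873°, -172.263°, -107.214°, +132.564°.
Eastward gaps between consecutive values (wrapping around): 2.906°, 0.610°, 65.049°, 239.778°, 51.657°.
Largest gap = 239.778° ⇒ minimal covering band is its complement: 360° − 239.778° = 120.222°.
Band runs from +132.564° eastward to -107.214°, crossing the antimeridian.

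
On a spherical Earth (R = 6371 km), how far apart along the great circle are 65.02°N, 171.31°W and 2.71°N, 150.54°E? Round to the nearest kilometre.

Δλ = 150.54 − -171.31 = 321.85°; wrapped into (−180°, 180°]: -38.15°.
Δφ = 2.71 − 65.02 = -62.31°.
a = sin²(Δφ/2) + cos φ₁ · cos φ₂ · sin²(Δλ/2) = 0.312708.
c = 2·atan2(√a, √(1−a)) = 1.18685 rad → d = 6371·c ≈ 7561.42 km.

7561 km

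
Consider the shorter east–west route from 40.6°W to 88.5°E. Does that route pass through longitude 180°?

Signed shortest Δλ = ((88.5 − -40.6 + 180) mod 360) − 180 = 129.1°.
Going east by 129.1° from -40.6° reaches +88.5° without touching 180°.

No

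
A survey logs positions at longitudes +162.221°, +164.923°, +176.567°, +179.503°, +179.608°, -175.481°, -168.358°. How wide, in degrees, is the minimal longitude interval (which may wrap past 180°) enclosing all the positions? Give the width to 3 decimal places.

Sort the longitudes: -175.481°, -168.358°, +162.221°, +164.923°, +176.567°, +179.503°, +179.608°.
Eastward gaps between consecutive values (wrapping around): 7.123°, 330.579°, 2.702°, 11.644°, 2.936°, 0.105°, 4.911°.
Largest gap = 330.579° ⇒ minimal covering band is its complement: 360° − 330.579° = 29.421°.
Band runs from +162.221° eastward to -168.358°, crossing the antimeridian.

29.421°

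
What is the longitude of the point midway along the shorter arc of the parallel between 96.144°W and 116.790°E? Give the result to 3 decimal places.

169.677°W

Signed shortest Δλ from -96.144° to +116.790° is -147.066°.
Midpoint longitude = -96.144° + (-147.066°)/2 = -96.144° − 73.533° = -169.677°.
(The naïve average (-96.144 + +116.790)/2 = 10.323° is on the wrong side of the globe.)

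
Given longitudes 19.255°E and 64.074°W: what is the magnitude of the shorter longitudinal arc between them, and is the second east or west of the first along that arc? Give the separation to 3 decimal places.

83.329° west

Raw difference: -64.074 − 19.255 = -83.329°.
Normalise into (−180°, 180°]: -83.329° stays -83.329°.
Negative ⇒ the second point lies to the west; separation 83.329°.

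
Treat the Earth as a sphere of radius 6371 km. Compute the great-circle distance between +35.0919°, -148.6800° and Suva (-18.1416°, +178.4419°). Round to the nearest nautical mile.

3705 nmi

Δλ = 178.4419 − -148.6800 = 327.1219°; wrapped into (−180°, 180°]: -32.8781°.
Δφ = -18.1416 − 35.0919 = -53.2335°.
a = sin²(Δφ/2) + cos φ₁ · cos φ₂ · sin²(Δλ/2) = 0.262994.
c = 2·atan2(√a, √(1−a)) = 1.07695 rad → d = 6371·c ≈ 6861.28 km ≈ 3704.79 nmi.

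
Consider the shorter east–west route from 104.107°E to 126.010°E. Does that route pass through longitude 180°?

Signed shortest Δλ = ((126.010 − 104.107 + 180) mod 360) − 180 = 21.903°.
Going east by 21.903° from +104.107° reaches +126.010° without touching 180°.

No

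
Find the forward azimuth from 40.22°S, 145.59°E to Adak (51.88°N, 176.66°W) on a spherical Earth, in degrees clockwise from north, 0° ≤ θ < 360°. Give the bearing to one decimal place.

22.4°

Δλ = -176.66 − 145.59 = -322.25°; wrapped into (−180°, 180°]: 37.75°.
θ = atan2( sin Δλ · cos φ₂ , cos φ₁ · sin φ₂ − sin φ₁ · cos φ₂ · cos Δλ )
  = atan2(0.37793, 0.91589) = 22.423° → normalised to [0°, 360°): 22.423°.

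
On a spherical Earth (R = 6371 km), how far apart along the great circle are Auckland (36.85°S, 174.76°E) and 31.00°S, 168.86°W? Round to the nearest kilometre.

Δλ = -168.86 − 174.76 = -343.62°; wrapped into (−180°, 180°]: 16.38°.
Δφ = -31.00 − -36.85 = 5.85°.
a = sin²(Δφ/2) + cos φ₁ · cos φ₂ · sin²(Δλ/2) = 0.016524.
c = 2·atan2(√a, √(1−a)) = 0.25780 rad → d = 6371·c ≈ 1642.46 km.

1642 km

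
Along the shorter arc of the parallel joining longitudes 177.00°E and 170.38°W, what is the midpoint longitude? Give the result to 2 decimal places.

176.69°W

Signed shortest Δλ from +177.00° to -170.38° is +12.62°.
Midpoint longitude = +177.00° + (+12.62°)/2 = +177.00° + 6.31° = +183.31°.
Normalise into (−180°, 180°]: -176.69°.
(The naïve average (+177.00 + -170.38)/2 = 3.31° is on the wrong side of the globe.)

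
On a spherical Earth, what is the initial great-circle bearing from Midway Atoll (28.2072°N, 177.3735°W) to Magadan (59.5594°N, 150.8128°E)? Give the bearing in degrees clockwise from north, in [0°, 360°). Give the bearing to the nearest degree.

Δλ = 150.8128 − -177.3735 = 328.1863°; wrapped into (−180°, 180°]: -31.8137°.
θ = atan2( sin Δλ · cos φ₂ , cos φ₁ · sin φ₂ − sin φ₁ · cos φ₂ · cos Δλ )
  = atan2(-0.26708, 0.55627) = -25.647° → normalised to [0°, 360°): 334.353°.

334°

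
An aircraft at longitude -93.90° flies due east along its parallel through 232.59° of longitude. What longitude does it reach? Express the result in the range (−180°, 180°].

Start at -93.90°; shift +232.59° → +138.69°.
+138.69° already lies in (−180°, 180°].

+138.69°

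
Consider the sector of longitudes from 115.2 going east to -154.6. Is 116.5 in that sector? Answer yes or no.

Yes

Band width going east from +115.2° to -154.6°: ((-154.6 − 115.2) mod 360) = 90.2°.
Offset of +116.5° east of the west edge: ((116.5 − 115.2) mod 360) = 1.3°.
1.3° ≤ 90.2° ⇒ inside.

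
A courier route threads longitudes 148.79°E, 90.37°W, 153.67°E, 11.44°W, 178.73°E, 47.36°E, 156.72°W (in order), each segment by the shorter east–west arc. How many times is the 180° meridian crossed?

Leg 1: +148.79° → -90.37°, shortest Δλ = 120.84° (east) — crosses 180°.
Leg 2: -90.37° → +153.67°, shortest Δλ = -115.96° (west) — crosses 180°.
Leg 3: +153.67° → -11.44°, shortest Δλ = -165.11° (west) — does not cross 180°.
Leg 4: -11.44° → +178.73°, shortest Δλ = -169.83° (west) — crosses 180°.
Leg 5: +178.73° → +47.36°, shortest Δλ = -131.37° (west) — does not cross 180°.
Leg 6: +47.36° → -156.72°, shortest Δλ = 155.92° (east) — crosses 180°.
Total crossings: 4.

4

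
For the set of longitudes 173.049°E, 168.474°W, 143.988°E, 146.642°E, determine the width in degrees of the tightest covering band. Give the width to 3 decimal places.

Sort the longitudes: -168.474°, +143.988°, +146.642°, +173.049°.
Eastward gaps between consecutive values (wrapping around): 312.462°, 2.654°, 26.407°, 18.477°.
Largest gap = 312.462° ⇒ minimal covering band is its complement: 360° − 312.462° = 47.538°.
Band runs from +143.988° eastward to -168.474°, crossing the antimeridian.

47.538°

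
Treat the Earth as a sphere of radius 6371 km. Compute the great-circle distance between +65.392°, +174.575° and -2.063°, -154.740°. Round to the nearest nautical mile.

Δλ = -154.740 − 174.575 = -329.315°; wrapped into (−180°, 180°]: 30.685°.
Δφ = -2.063 − 65.392 = -67.455°.
a = sin²(Δφ/2) + cos φ₁ · cos φ₂ · sin²(Δλ/2) = 0.337428.
c = 2·atan2(√a, √(1−a)) = 1.23963 rad → d = 6371·c ≈ 7897.70 km ≈ 4264.42 nmi.

4264 nmi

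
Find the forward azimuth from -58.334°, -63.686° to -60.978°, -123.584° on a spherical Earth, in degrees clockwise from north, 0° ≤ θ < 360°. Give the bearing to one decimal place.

239.0°

Δλ = -123.584 − -63.686 = -59.898°.
θ = atan2( sin Δλ · cos φ₂ , cos φ₁ · sin φ₂ − sin φ₁ · cos φ₂ · cos Δλ )
  = atan2(-0.41972, -0.25195) = -120.976° → normalised to [0°, 360°): 239.024°.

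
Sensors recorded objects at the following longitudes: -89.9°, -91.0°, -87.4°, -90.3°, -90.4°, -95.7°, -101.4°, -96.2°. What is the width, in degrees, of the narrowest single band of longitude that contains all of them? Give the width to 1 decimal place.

Sort the longitudes: -101.4°, -96.2°, -95.7°, -91.0°, -90.4°, -90.3°, -89.9°, -87.4°.
Eastward gaps between consecutive values (wrapping around): 5.2°, 0.5°, 4.7°, 0.6°, 0.1°, 0.4°, 2.5°, 346.0°.
Largest gap = 346.0° ⇒ minimal covering band is its complement: 360° − 346.0° = 14.0°.
Band runs from -101.4° eastward to -87.4°.

14.0°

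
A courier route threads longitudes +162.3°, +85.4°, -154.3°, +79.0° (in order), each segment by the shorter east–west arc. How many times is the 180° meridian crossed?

Leg 1: +162.3° → +85.4°, shortest Δλ = -76.9° (west) — does not cross 180°.
Leg 2: +85.4° → -154.3°, shortest Δλ = 120.3° (east) — crosses 180°.
Leg 3: -154.3° → +79.0°, shortest Δλ = -126.7° (west) — crosses 180°.
Total crossings: 2.

2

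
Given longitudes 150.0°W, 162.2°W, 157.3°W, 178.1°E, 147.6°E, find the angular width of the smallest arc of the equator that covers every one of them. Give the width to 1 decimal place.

Sort the longitudes: -162.2°, -157.3°, -150.0°, +147.6°, +178.1°.
Eastward gaps between consecutive values (wrapping around): 4.9°, 7.3°, 297.6°, 30.5°, 19.7°.
Largest gap = 297.6° ⇒ minimal covering band is its complement: 360° − 297.6° = 62.4°.
Band runs from +147.6° eastward to -150.0°, crossing the antimeridian.

62.4°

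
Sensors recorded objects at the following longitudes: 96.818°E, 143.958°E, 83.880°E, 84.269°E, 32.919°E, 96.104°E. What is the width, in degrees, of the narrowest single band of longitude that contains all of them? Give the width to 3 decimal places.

111.039°

Sort the longitudes: +32.919°, +83.880°, +84.269°, +96.104°, +96.818°, +143.958°.
Eastward gaps between consecutive values (wrapping around): 50.961°, 0.389°, 11.835°, 0.714°, 47.140°, 248.961°.
Largest gap = 248.961° ⇒ minimal covering band is its complement: 360° − 248.961° = 111.039°.
Band runs from +32.919° eastward to +143.958°.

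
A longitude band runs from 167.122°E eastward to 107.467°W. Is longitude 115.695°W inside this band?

Band width going east from +167.122° to -107.467°: ((-107.467 − 167.122) mod 360) = 85.411°.
Offset of -115.695° east of the west edge: ((-115.695 − 167.122) mod 360) = 77.183°.
77.183° ≤ 85.411° ⇒ inside.

Yes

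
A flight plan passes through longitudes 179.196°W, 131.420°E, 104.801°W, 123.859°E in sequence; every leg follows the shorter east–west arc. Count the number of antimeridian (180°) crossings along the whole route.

3

Leg 1: -179.196° → +131.420°, shortest Δλ = -49.384° (west) — crosses 180°.
Leg 2: +131.420° → -104.801°, shortest Δλ = 123.779° (east) — crosses 180°.
Leg 3: -104.801° → +123.859°, shortest Δλ = -131.34° (west) — crosses 180°.
Total crossings: 3.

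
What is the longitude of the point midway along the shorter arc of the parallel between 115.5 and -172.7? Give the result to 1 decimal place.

+151.4°

Signed shortest Δλ from +115.5° to -172.7° is +71.8°.
Midpoint longitude = +115.5° + (+71.8°)/2 = +115.5° + 35.9° = +151.4°.
(The naïve average (+115.5 + -172.7)/2 = -28.6° is on the wrong side of the globe.)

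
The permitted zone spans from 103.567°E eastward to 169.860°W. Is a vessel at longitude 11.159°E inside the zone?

No

Band width going east from +103.567° to -169.860°: ((-169.860 − 103.567) mod 360) = 86.573°.
Offset of +11.159° east of the west edge: ((11.159 − 103.567) mod 360) = 267.592°.
267.592° > 86.573° ⇒ outside.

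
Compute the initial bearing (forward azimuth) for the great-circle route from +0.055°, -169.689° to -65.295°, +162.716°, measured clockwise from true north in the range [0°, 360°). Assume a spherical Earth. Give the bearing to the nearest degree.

192°

Δλ = 162.716 − -169.689 = 332.405°; wrapped into (−180°, 180°]: -27.595°.
θ = atan2( sin Δλ · cos φ₂ , cos φ₁ · sin φ₂ − sin φ₁ · cos φ₂ · cos Δλ )
  = atan2(-0.19360, -0.90883) = -167.974° → normalised to [0°, 360°): 192.026°.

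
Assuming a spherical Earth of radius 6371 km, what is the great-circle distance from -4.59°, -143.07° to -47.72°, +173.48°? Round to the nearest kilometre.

6327 km

Δλ = 173.48 − -143.07 = 316.55°; wrapped into (−180°, 180°]: -43.45°.
Δφ = -47.72 − -4.59 = -43.13°.
a = sin²(Δφ/2) + cos φ₁ · cos φ₂ · sin²(Δλ/2) = 0.226978.
c = 2·atan2(√a, √(1−a)) = 0.99316 rad → d = 6371·c ≈ 6327.43 km.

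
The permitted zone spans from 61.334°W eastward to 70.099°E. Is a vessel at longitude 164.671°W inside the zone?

No

Band width going east from -61.334° to +70.099°: ((70.099 − -61.334) mod 360) = 131.433°.
Offset of -164.671° east of the west edge: ((-164.671 − -61.334) mod 360) = 256.663°.
256.663° > 131.433° ⇒ outside.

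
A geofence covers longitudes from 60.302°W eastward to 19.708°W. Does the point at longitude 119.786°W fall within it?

No

Band width going east from -60.302° to -19.708°: ((-19.708 − -60.302) mod 360) = 40.594°.
Offset of -119.786° east of the west edge: ((-119.786 − -60.302) mod 360) = 300.516°.
300.516° > 40.594° ⇒ outside.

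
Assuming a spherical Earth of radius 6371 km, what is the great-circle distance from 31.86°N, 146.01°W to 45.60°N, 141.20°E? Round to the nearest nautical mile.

3388 nmi

Δλ = 141.20 − -146.01 = 287.21°; wrapped into (−180°, 180°]: -72.79°.
Δφ = 45.60 − 31.86 = 13.74°.
a = sin²(Δφ/2) + cos φ₁ · cos φ₂ · sin²(Δλ/2) = 0.223522.
c = 2·atan2(√a, √(1−a)) = 0.98489 rad → d = 6371·c ≈ 6274.73 km ≈ 3388.08 nmi.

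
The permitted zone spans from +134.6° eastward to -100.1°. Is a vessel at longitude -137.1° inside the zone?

Band width going east from +134.6° to -100.1°: ((-100.1 − 134.6) mod 360) = 125.3°.
Offset of -137.1° east of the west edge: ((-137.1 − 134.6) mod 360) = 88.3°.
88.3° ≤ 125.3° ⇒ inside.

Yes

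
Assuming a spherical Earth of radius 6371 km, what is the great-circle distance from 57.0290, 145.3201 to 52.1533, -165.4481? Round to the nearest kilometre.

Δλ = -165.4481 − 145.3201 = -310.7682°; wrapped into (−180°, 180°]: 49.2318°.
Δφ = 52.1533 − 57.0290 = -4.8757°.
a = sin²(Δφ/2) + cos φ₁ · cos φ₂ · sin²(Δλ/2) = 0.059741.
c = 2·atan2(√a, √(1−a)) = 0.49384 rad → d = 6371·c ≈ 3146.28 km.

3146 km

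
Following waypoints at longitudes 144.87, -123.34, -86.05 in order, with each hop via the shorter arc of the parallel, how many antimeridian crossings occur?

Leg 1: +144.87° → -123.34°, shortest Δλ = 91.79° (east) — crosses 180°.
Leg 2: -123.34° → -86.05°, shortest Δλ = 37.29° (east) — does not cross 180°.
Total crossings: 1.

1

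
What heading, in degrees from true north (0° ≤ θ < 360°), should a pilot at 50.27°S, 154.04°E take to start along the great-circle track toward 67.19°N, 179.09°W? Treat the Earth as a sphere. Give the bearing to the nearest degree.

12°

Δλ = -179.09 − 154.04 = -333.13°; wrapped into (−180°, 180°]: 26.87°.
θ = atan2( sin Δλ · cos φ₂ , cos φ₁ · sin φ₂ − sin φ₁ · cos φ₂ · cos Δλ )
  = atan2(0.17522, 0.85514) = 11.580° → normalised to [0°, 360°): 11.580°.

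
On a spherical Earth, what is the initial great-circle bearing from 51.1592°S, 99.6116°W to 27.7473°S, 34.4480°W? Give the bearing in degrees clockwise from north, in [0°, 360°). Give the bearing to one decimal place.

Δλ = -34.4480 − -99.6116 = 65.1636°.
θ = atan2( sin Δλ · cos φ₂ , cos φ₁ · sin φ₂ − sin φ₁ · cos φ₂ · cos Δλ )
  = atan2(0.80316, -0.00245) = 90.175° → normalised to [0°, 360°): 90.175°.

90.2°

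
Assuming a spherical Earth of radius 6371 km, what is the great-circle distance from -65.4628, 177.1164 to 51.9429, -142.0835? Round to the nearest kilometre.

13510 km

Δλ = -142.0835 − 177.1164 = -319.1999°; wrapped into (−180°, 180°]: 40.8001°.
Δφ = 51.9429 − -65.4628 = 117.4057°.
a = sin²(Δφ/2) + cos φ₁ · cos φ₂ · sin²(Δλ/2) = 0.761249.
c = 2·atan2(√a, √(1−a)) = 2.12057 rad → d = 6371·c ≈ 13510.18 km.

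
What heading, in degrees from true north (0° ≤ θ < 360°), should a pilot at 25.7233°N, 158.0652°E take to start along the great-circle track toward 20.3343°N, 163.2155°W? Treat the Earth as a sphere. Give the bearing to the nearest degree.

90°

Δλ = -163.2155 − 158.0652 = -321.2807°; wrapped into (−180°, 180°]: 38.7193°.
θ = atan2( sin Δλ · cos φ₂ , cos φ₁ · sin φ₂ − sin φ₁ · cos φ₂ · cos Δλ )
  = atan2(0.58652, -0.00447) = 90.437° → normalised to [0°, 360°): 90.437°.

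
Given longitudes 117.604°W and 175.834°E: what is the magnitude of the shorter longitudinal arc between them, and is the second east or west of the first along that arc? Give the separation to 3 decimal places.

Raw difference: 175.834 − -117.604 = 293.438°.
Normalise into (−180°, 180°]: 293.438° − 360° = -66.562°.
Negative ⇒ the second point lies to the west; separation 66.562°.

66.562° west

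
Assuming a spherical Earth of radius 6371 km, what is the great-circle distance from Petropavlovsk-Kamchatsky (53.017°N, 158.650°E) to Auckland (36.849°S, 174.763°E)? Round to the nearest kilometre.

Δλ = 174.763 − 158.650 = 16.113°.
Δφ = -36.849 − 53.017 = -89.866°.
a = sin²(Δφ/2) + cos φ₁ · cos φ₂ · sin²(Δλ/2) = 0.508286.
c = 2·atan2(√a, √(1−a)) = 1.58737 rad → d = 6371·c ≈ 10113.13 km.

10113 km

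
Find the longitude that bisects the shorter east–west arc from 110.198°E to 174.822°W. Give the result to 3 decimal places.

147.688°E

Signed shortest Δλ from +110.198° to -174.822° is +74.980°.
Midpoint longitude = +110.198° + (+74.980°)/2 = +110.198° + 37.490° = +147.688°.
(The naïve average (+110.198 + -174.822)/2 = -32.312° is on the wrong side of the globe.)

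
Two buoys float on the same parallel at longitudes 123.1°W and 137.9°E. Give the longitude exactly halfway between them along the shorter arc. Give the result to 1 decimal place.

172.6°W

Signed shortest Δλ from -123.1° to +137.9° is -99.0°.
Midpoint longitude = -123.1° + (-99.0°)/2 = -123.1° − 49.5° = -172.6°.
(The naïve average (-123.1 + +137.9)/2 = 7.4° is on the wrong side of the globe.)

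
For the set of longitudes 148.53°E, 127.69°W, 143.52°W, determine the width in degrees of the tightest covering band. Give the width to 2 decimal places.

Sort the longitudes: -143.52°, -127.69°, +148.53°.
Eastward gaps between consecutive values (wrapping around): 15.83°, 276.22°, 67.95°.
Largest gap = 276.22° ⇒ minimal covering band is its complement: 360° − 276.22° = 83.78°.
Band runs from +148.53° eastward to -127.69°, crossing the antimeridian.

83.78°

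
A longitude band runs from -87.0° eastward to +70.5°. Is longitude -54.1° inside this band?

Band width going east from -87.0° to +70.5°: ((70.5 − -87.0) mod 360) = 157.5°.
Offset of -54.1° east of the west edge: ((-54.1 − -87.0) mod 360) = 32.9°.
32.9° ≤ 157.5° ⇒ inside.

Yes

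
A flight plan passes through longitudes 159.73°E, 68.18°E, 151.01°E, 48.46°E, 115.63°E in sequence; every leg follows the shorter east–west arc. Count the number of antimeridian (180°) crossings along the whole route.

Leg 1: +159.73° → +68.18°, shortest Δλ = -91.55° (west) — does not cross 180°.
Leg 2: +68.18° → +151.01°, shortest Δλ = 82.83° (east) — does not cross 180°.
Leg 3: +151.01° → +48.46°, shortest Δλ = -102.55° (west) — does not cross 180°.
Leg 4: +48.46° → +115.63°, shortest Δλ = 67.17° (east) — does not cross 180°.
Total crossings: 0.

0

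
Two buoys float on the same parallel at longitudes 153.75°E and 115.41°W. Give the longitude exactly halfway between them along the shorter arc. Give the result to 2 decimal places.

Signed shortest Δλ from +153.75° to -115.41° is +90.84°.
Midpoint longitude = +153.75° + (+90.84°)/2 = +153.75° + 45.42° = +199.17°.
Normalise into (−180°, 180°]: -160.83°.
(The naïve average (+153.75 + -115.41)/2 = 19.17° is on the wrong side of the globe.)

160.83°W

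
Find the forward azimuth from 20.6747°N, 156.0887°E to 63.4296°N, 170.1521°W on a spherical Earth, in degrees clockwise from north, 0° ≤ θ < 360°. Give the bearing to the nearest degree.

19°

Δλ = -170.1521 − 156.0887 = -326.2408°; wrapped into (−180°, 180°]: 33.7592°.
θ = atan2( sin Δλ · cos φ₂ , cos φ₁ · sin φ₂ − sin φ₁ · cos φ₂ · cos Δλ )
  = atan2(0.24856, 0.70549) = 19.409° → normalised to [0°, 360°): 19.409°.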